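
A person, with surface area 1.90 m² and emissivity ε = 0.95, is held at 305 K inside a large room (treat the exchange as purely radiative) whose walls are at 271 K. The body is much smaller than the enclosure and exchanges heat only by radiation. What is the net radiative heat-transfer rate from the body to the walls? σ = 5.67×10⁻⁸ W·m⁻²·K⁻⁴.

P_net ≈ 334 W

For a small grey body in a large enclosure: P_net = εσA(T_body⁴ − T_wall⁴).
A = 1.90 m²; T_body⁴ − T_wall⁴ = 8.654×10⁹ − 5.394×10⁹ = 3.260×10⁹ K⁴.
|P_net| = 0.95·5.67×10⁻⁸·1.900·3.260×10⁹.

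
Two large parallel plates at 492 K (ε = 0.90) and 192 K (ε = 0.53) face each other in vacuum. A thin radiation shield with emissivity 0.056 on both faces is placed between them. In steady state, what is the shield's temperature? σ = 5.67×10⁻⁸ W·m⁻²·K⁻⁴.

T_s ≈ 418 K

In steady state the net flux on the hot side equals that on the cold side.
σ(T₁⁴−T_s⁴)/D₁ = σ(T_s⁴−T₂⁴)/D₂, with D₁ = 1/ε₁+1/ε_s−1 = 17.97, D₂ = 1/ε_s+1/ε₂−1 = 18.74.
Solve for T_s⁴: T_s⁴ = (D₂·T₁⁴ + D₁·T₂⁴)/(D₁+D₂) = 3.058×10¹⁰ K⁴.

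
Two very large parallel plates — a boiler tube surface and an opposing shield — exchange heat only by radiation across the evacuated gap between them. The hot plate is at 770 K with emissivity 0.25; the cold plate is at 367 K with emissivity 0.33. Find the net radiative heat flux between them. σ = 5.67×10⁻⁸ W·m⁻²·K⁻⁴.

For two infinite grey parallel plates, q = σ(T₁⁴ − T₂⁴)/(1/ε₁ + 1/ε₂ − 1).
T₁⁴ − T₂⁴ = 3.515×10¹¹ − 1.814×10¹⁰ = 3.334×10¹¹ K⁴.
1/ε₁ + 1/ε₂ − 1 = 4.000 + 3.030 − 1 = 6.030.
q = 5.67×10⁻⁸ × 3.334×10¹¹ / 6.030.

q ≈ 3130 W/m²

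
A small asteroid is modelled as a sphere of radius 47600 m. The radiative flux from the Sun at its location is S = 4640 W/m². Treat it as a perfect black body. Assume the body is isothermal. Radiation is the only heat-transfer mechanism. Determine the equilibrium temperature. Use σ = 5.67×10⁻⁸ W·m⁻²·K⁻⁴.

T ≈ 378 K

At equilibrium, absorbed power = emitted power.
Absorbing cross-section = πr² = 7.118×10⁹ m²; emitting surface = 4πr² = 2.847×10¹⁰ m² (ratio 4).
S·A_cross = εσ·A_surf·T⁴  ⇒  T⁴ = S/(4σ).
T⁴ = 1.00·4640/(4·5.67×10⁻⁸) = 2.046×10¹⁰ K⁴.
T = (2.046×10¹⁰)^(1/4).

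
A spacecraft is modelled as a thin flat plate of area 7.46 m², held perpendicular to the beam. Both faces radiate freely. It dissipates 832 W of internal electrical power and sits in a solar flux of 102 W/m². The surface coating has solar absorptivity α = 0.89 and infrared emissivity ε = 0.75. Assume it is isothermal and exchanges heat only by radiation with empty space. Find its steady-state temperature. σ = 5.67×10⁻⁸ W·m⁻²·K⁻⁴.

T ≈ 221 K

At steady state, absorbed solar power + internal power = radiated power.
Absorbed: α·S·A_cross = 0.89·102·7.460 = 677.2 W (cross-section A).
Total input = 677.2 + 832 = 1509 W.
Radiated: εσ·A_surf·T⁴ with A_surf = 2A = 14.92 m².
T⁴ = 1509/(0.75·5.67×10⁻⁸·14.92) = 2.379×10⁹ K⁴.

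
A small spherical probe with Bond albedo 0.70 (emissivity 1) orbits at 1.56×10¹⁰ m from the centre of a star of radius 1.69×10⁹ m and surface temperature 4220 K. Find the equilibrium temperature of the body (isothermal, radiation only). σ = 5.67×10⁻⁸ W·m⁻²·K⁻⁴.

The star's surface emits σT_*⁴; at distance d the flux is S = σT_*⁴(R_*/d)².
S = 5.67×10⁻⁸·(4220)⁴·(1.69×10⁹/1.56×10¹⁰)² = 2.110×10⁵ W/m².
For an isothermal sphere T⁴ = (1−a)S/(4σ) = 2.791×10¹¹ K⁴.

T ≈ 727 K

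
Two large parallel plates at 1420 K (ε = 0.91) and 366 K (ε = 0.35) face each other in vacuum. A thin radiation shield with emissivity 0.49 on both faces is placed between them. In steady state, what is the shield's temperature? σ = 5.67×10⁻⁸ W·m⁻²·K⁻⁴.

In steady state the net flux on the hot side equals that on the cold side.
σ(T₁⁴−T_s⁴)/D₁ = σ(T_s⁴−T₂⁴)/D₂, with D₁ = 1/ε₁+1/ε_s−1 = 2.140, D₂ = 1/ε_s+1/ε₂−1 = 3.898.
Solve for T_s⁴: T_s⁴ = (D₂·T₁⁴ + D₁·T₂⁴)/(D₁+D₂) = 2.631×10¹² K⁴.

T_s ≈ 1270 K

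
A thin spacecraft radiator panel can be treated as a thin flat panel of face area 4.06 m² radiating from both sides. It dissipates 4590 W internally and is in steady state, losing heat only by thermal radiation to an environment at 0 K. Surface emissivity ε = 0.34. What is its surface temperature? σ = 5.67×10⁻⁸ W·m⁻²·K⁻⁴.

T ≈ 414 K

Steady state: internal power = radiated power, P = εσA T⁴.
Radiating area A = 2·4.06 = 8.120 m².
T⁴ = P/(εσA) = 4590/(0.34·5.67×10⁻⁸·8.120) = 2.932×10¹⁰ K⁴.
T = (2.932×10¹⁰)^(1/4).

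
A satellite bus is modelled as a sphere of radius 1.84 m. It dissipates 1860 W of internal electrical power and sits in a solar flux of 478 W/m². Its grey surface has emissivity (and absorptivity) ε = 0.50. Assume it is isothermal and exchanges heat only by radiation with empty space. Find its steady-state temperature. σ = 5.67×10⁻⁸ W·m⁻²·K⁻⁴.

At steady state, absorbed solar power + internal power = radiated power.
Absorbed: α·S·A_cross = 0.50·478·10.64 = 2542 W (cross-section πr²).
Total input = 2542 + 1860 = 4402 W.
Radiated: εσ·A_surf·T⁴ with A_surf = 4πr² = 42.54 m².
T⁴ = 4402/(0.50·5.67×10⁻⁸·42.54) = 3.650×10⁹ K⁴.

T ≈ 246 K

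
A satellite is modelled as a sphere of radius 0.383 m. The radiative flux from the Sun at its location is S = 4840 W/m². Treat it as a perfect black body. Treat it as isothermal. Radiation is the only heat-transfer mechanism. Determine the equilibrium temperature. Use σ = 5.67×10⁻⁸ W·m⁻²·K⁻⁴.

At equilibrium, absorbed power = emitted power.
Absorbing cross-section = πr² = 0.4608 m²; emitting surface = 4πr² = 1.843 m² (ratio 4).
S·A_cross = εσ·A_surf·T⁴  ⇒  T⁴ = S/(4σ).
T⁴ = 1.00·4840/(4·5.67×10⁻⁸) = 2.134×10¹⁰ K⁴.
T = (2.134×10¹⁰)^(1/4).

T ≈ 382 K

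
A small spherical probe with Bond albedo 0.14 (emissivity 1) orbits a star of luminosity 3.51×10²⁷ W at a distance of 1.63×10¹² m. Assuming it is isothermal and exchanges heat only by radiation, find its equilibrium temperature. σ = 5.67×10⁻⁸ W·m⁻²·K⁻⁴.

First find the stellar flux at distance d: S = L/(4πd²) = 3.51×10²⁷/(4π·(1.63×10¹²)²) = 105.1 W/m².
For an isothermal sphere, absorbed (1−a)S·πr² = emitted σ·4πr²·T⁴, so T⁴ = (1−a)S/(4σ).
T⁴ = 0.860·105.1/(4·5.67×10⁻⁸) = 3.986×10⁸ K⁴.

T ≈ 141 K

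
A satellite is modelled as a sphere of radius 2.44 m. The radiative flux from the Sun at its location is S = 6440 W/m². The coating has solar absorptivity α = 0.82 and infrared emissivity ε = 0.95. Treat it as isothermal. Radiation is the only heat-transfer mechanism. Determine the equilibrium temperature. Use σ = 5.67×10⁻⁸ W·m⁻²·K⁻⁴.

At equilibrium, absorbed power = emitted power.
Absorbing cross-section = πr² = 18.70 m²; emitting surface = 4πr² = 74.82 m² (ratio 4).
αS·A_cross = εσ·A_surf·T⁴  ⇒  T⁴ = αS/(ε·4σ).
T⁴ = 0.820·6440/(0.95·4·5.67×10⁻⁸) = 2.451×10¹⁰ K⁴.
T = (2.451×10¹⁰)^(1/4).

T ≈ 396 K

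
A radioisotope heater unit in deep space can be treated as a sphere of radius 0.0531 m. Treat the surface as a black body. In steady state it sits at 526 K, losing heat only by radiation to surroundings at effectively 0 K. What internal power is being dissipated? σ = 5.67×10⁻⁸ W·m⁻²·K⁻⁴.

P ≈ 154 W

Steady state: P = εσA T⁴.
A = 4πr² = 0.03543 m²; T⁴ = (526)⁴ = 7.655×10¹⁰ K⁴.
P = 1.0 × 5.67×10⁻⁸ × 0.03543 × 7.655×10¹⁰.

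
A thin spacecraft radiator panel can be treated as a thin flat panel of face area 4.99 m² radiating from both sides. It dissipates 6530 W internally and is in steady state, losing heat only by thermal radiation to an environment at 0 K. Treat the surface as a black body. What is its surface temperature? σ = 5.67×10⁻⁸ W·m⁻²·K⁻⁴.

T ≈ 328 K

Steady state: internal power = radiated power, P = εσA T⁴.
Radiating area A = 2·4.99 = 9.980 m².
T⁴ = P/(εσA) = 6530/(1.0·5.67×10⁻⁸·9.980) = 1.154×10¹⁰ K⁴.
T = (1.154×10¹⁰)^(1/4).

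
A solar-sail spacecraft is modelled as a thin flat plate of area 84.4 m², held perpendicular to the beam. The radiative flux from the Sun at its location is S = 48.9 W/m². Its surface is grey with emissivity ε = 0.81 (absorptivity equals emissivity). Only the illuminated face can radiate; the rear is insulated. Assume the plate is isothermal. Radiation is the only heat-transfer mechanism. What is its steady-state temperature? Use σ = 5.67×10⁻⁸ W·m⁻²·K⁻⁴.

At equilibrium, absorbed power = emitted power.
Absorbing cross-section = A = 84.40 m²; emitting surface = A = 84.40 m² (ratio 1).
εS·A_cross = εσ·A_surf·T⁴  ⇒  T⁴ = S/(1σ)   (ε cancels).
T⁴ = 48.9/(1·5.67×10⁻⁸) = 8.624×10⁸ K⁴.
T = (8.624×10⁸)^(1/4).

T ≈ 171 K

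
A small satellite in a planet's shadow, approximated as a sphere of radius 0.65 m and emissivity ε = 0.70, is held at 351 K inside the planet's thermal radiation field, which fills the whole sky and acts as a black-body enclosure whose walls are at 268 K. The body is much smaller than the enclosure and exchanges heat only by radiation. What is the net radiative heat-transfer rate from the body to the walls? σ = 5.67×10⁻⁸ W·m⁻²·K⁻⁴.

For a small grey body in a large enclosure: P_net = εσA(T_body⁴ − T_wall⁴).
A = 4πr² = 5.309 m²; T_body⁴ − T_wall⁴ = 1.518×10¹⁰ − 5.159×10⁹ = 1.002×10¹⁰ K⁴.
|P_net| = 0.70·5.67×10⁻⁸·5.309·1.002×10¹⁰.

P_net ≈ 2110 W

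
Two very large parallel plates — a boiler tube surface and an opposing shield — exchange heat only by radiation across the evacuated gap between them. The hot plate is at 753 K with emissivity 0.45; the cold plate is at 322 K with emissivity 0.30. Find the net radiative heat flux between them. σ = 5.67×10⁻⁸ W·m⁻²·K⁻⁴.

q ≈ 3870 W/m²

For two infinite grey parallel plates, q = σ(T₁⁴ − T₂⁴)/(1/ε₁ + 1/ε₂ − 1).
T₁⁴ − T₂⁴ = 3.215×10¹¹ − 1.075×10¹⁰ = 3.107×10¹¹ K⁴.
1/ε₁ + 1/ε₂ − 1 = 2.222 + 3.333 − 1 = 4.556.
q = 5.67×10⁻⁸ × 3.107×10¹¹ / 4.556.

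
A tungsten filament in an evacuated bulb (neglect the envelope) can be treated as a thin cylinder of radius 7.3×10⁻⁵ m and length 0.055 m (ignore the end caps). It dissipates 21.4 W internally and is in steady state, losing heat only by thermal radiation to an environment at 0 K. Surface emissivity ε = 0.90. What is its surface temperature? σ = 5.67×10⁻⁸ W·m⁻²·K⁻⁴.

Steady state: internal power = radiated power, P = εσA T⁴.
Radiating area A = 2πrL = 2.523×10⁻⁵ m².
T⁴ = P/(εσA) = 21.4/(0.90·5.67×10⁻⁸·2.523×10⁻⁵) = 1.662×10¹³ K⁴.
T = (1.662×10¹³)^(1/4).

T ≈ 2020 K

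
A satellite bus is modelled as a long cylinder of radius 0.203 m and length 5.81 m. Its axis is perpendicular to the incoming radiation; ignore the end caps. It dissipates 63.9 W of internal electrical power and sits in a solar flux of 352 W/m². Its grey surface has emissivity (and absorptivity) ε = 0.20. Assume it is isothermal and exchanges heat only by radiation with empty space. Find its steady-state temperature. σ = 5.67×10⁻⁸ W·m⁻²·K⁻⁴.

At steady state, absorbed solar power + internal power = radiated power.
Absorbed: α·S·A_cross = 0.20·352·2.359 = 166.1 W (cross-section 2rL).
Total input = 166.1 + 63.9 = 230.0 W.
Radiated: εσ·A_surf·T⁴ with A_surf = 2πrL = 7.411 m².
T⁴ = 230.0/(0.20·5.67×10⁻⁸·7.411) = 2.736×10⁹ K⁴.

T ≈ 229 K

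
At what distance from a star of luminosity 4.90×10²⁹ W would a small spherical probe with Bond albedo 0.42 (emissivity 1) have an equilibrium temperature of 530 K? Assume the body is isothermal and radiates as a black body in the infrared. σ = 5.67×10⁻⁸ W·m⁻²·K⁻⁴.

d ≈ 1.12×10¹² m

For an isothermal black-emitting sphere, (1−a)S·πr² = σ·4πr²·T⁴ ⇒ S = 4σT⁴/(1−a).
S = 4·5.67×10⁻⁸·(530)⁴/0.580 = 30850 W/m².
Flux falls as S = L/(4πd²), so d = √(L/(4πS)) = √(4.90×10²⁹/(4π·30850)).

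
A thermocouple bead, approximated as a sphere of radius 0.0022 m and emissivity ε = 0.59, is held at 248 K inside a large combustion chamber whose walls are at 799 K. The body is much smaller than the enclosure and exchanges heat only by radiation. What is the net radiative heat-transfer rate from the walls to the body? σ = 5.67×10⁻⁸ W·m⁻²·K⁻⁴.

P_net ≈ 0.822 W

For a small grey body in a large enclosure: P_net = εσA(T_body⁴ − T_wall⁴).
A = 4πr² = 6.082×10⁻⁵ m²; T_body⁴ − T_wall⁴ = 3.783×10⁹ − 4.076×10¹¹ = -4.038×10¹¹ K⁴.
|P_net| = 0.59·5.67×10⁻⁸·6.082×10⁻⁵·4.038×10¹¹.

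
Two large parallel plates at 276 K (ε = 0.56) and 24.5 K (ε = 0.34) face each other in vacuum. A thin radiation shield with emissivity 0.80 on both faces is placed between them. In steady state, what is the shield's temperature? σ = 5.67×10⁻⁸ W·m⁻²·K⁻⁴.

In steady state the net flux on the hot side equals that on the cold side.
σ(T₁⁴−T_s⁴)/D₁ = σ(T_s⁴−T₂⁴)/D₂, with D₁ = 1/ε₁+1/ε_s−1 = 2.036, D₂ = 1/ε_s+1/ε₂−1 = 3.191.
Solve for T_s⁴: T_s⁴ = (D₂·T₁⁴ + D₁·T₂⁴)/(D₁+D₂) = 3.543×10⁹ K⁴.

T_s ≈ 244 K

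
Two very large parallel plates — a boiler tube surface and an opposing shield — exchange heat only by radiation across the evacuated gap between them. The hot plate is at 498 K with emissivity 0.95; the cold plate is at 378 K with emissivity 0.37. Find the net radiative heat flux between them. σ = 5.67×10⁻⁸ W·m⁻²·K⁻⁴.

q ≈ 846 W/m²

For two infinite grey parallel plates, q = σ(T₁⁴ − T₂⁴)/(1/ε₁ + 1/ε₂ − 1).
T₁⁴ − T₂⁴ = 6.151×10¹⁰ − 2.042×10¹⁰ = 4.109×10¹⁰ K⁴.
1/ε₁ + 1/ε₂ − 1 = 1.053 + 2.703 − 1 = 2.755.
q = 5.67×10⁻⁸ × 4.109×10¹⁰ / 2.755.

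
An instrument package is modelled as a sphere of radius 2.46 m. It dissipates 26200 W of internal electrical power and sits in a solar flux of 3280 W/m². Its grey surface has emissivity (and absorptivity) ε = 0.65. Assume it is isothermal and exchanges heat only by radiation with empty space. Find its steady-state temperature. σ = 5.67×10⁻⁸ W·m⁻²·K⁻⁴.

At steady state, absorbed solar power + internal power = radiated power.
Absorbed: α·S·A_cross = 0.65·3280·19.01 = 40530 W (cross-section πr²).
Total input = 40530 + 26200 = 66730 W.
Radiated: εσ·A_surf·T⁴ with A_surf = 4πr² = 76.05 m².
T⁴ = 66730/(0.65·5.67×10⁻⁸·76.05) = 2.381×10¹⁰ K⁴.

T ≈ 393 K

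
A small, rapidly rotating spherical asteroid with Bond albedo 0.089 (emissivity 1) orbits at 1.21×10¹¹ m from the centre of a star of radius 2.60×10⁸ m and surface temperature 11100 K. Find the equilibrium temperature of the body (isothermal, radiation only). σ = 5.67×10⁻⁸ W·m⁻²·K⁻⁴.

The star's surface emits σT_*⁴; at distance d the flux is S = σT_*⁴(R_*/d)².
S = 5.67×10⁻⁸·(11100)⁴·(2.60×10⁸/1.21×10¹¹)² = 3974 W/m².
For an isothermal sphere T⁴ = (1−a)S/(4σ) = 1.596×10¹⁰ K⁴.

T ≈ 355 K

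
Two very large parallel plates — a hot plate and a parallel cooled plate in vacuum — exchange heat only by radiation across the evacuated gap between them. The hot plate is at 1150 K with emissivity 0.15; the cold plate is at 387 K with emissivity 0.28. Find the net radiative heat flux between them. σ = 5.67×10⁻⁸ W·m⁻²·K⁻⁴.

q ≈ 10600 W/m²

For two infinite grey parallel plates, q = σ(T₁⁴ − T₂⁴)/(1/ε₁ + 1/ε₂ − 1).
T₁⁴ − T₂⁴ = 1.749×10¹² − 2.243×10¹⁰ = 1.727×10¹² K⁴.
1/ε₁ + 1/ε₂ − 1 = 6.667 + 3.571 − 1 = 9.238.
q = 5.67×10⁻⁸ × 1.727×10¹² / 9.238.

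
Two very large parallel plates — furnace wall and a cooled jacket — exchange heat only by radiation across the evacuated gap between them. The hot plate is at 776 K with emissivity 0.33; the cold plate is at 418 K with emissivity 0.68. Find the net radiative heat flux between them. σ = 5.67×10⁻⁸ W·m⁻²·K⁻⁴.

For two infinite grey parallel plates, q = σ(T₁⁴ − T₂⁴)/(1/ε₁ + 1/ε₂ − 1).
T₁⁴ − T₂⁴ = 3.626×10¹¹ − 3.053×10¹⁰ = 3.321×10¹¹ K⁴.
1/ε₁ + 1/ε₂ − 1 = 3.030 + 1.471 − 1 = 3.501.
q = 5.67×10⁻⁸ × 3.321×10¹¹ / 3.501.

q ≈ 5380 W/m²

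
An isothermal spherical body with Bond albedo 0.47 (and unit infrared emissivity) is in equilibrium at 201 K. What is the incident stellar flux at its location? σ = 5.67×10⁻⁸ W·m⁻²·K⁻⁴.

S ≈ 698 W/m²

(1−a)S·πr² = σ·4πr²·T⁴ ⇒ S = 4σT⁴/(1−a).
S = 4·5.67×10⁻⁸·1.632×10⁹/0.530.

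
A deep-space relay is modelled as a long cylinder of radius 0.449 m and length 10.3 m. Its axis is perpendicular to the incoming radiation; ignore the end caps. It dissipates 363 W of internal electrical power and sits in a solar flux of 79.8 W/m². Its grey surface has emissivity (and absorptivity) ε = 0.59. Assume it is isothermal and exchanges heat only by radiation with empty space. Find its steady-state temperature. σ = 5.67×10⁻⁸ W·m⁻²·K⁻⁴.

At steady state, absorbed solar power + internal power = radiated power.
Absorbed: α·S·A_cross = 0.59·79.8·9.249 = 435.5 W (cross-section 2rL).
Total input = 435.5 + 363 = 798.5 W.
Radiated: εσ·A_surf·T⁴ with A_surf = 2πrL = 29.06 m².
T⁴ = 798.5/(0.59·5.67×10⁻⁸·29.06) = 8.214×10⁸ K⁴.

T ≈ 169 K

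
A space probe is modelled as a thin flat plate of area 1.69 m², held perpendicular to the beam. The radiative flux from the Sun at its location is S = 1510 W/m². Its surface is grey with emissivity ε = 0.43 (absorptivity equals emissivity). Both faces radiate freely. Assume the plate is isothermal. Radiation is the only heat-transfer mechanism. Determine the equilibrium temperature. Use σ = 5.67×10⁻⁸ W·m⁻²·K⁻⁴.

T ≈ 340 K

At equilibrium, absorbed power = emitted power.
Absorbing cross-section = A = 1.690 m²; emitting surface = 2A = 3.380 m² (ratio 2).
εS·A_cross = εσ·A_surf·T⁴  ⇒  T⁴ = S/(2σ)   (ε cancels).
T⁴ = 1510/(2·5.67×10⁻⁸) = 1.332×10¹⁰ K⁴.
T = (1.332×10¹⁰)^(1/4).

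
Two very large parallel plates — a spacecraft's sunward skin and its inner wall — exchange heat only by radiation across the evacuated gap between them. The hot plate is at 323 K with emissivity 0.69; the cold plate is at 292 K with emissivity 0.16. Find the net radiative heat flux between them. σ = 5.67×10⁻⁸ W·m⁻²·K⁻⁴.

q ≈ 30.6 W/m²

For two infinite grey parallel plates, q = σ(T₁⁴ − T₂⁴)/(1/ε₁ + 1/ε₂ − 1).
T₁⁴ − T₂⁴ = 1.088×10¹⁰ − 7.270×10⁹ = 3.615×10⁹ K⁴.
1/ε₁ + 1/ε₂ − 1 = 1.449 + 6.250 − 1 = 6.699.
q = 5.67×10⁻⁸ × 3.615×10⁹ / 6.699.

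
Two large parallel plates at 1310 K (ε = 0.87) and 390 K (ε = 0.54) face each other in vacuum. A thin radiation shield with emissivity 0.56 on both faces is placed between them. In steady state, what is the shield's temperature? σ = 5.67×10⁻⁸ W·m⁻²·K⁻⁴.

In steady state the net flux on the hot side equals that on the cold side.
σ(T₁⁴−T_s⁴)/D₁ = σ(T_s⁴−T₂⁴)/D₂, with D₁ = 1/ε₁+1/ε_s−1 = 1.935, D₂ = 1/ε_s+1/ε₂−1 = 2.638.
Solve for T_s⁴: T_s⁴ = (D₂·T₁⁴ + D₁·T₂⁴)/(D₁+D₂) = 1.708×10¹² K⁴.

T_s ≈ 1140 K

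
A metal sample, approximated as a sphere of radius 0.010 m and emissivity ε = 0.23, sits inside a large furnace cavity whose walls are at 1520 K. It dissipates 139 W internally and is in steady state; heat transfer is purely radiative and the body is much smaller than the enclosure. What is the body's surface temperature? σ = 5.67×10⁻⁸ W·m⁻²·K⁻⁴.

For a small grey body in a large enclosure, net radiated power = εσA(T⁴ − T_w⁴).
Steady state: P = εσA(T⁴ − T_w⁴) with A = 4πr² = 0.001257 m².
T⁴ = P/(εσA) + T_w⁴ = 139/(0.23·5.67×10⁻⁸·0.001257) + (1520)⁴
    = 8.482×10¹² + 5.338×10¹² = 1.382×10¹³ K⁴.

T ≈ 1930 K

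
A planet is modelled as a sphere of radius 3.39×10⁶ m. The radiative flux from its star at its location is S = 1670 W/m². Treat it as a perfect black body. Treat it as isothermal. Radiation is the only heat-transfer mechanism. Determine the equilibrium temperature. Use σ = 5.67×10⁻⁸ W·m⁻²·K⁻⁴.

At equilibrium, absorbed power = emitted power.
Absorbing cross-section = πr² = 3.610×10¹³ m²; emitting surface = 4πr² = 1.444×10¹⁴ m² (ratio 4).
S·A_cross = εσ·A_surf·T⁴  ⇒  T⁴ = S/(4σ).
T⁴ = 1.00·1670/(4·5.67×10⁻⁸) = 7.363×10⁹ K⁴.
T = (7.363×10⁹)^(1/4).

T ≈ 293 K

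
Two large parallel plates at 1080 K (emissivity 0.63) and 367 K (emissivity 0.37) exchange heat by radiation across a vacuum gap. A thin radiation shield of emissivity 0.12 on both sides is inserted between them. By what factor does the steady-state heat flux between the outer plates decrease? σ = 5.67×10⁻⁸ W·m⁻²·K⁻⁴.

Without shield: q₀ = σΔ(T⁴)/(1/ε₁+1/ε₂−1) with denominator 3.290.
With shield the two gaps are in series; the resistances add: (1/ε₁+1/ε_s−1)+(1/ε_s+1/ε₂−1) = 8.921+10.04 = 18.96.
Heat-flux ratio q₀/q = 18.96/3.290.

factor ≈ 5.76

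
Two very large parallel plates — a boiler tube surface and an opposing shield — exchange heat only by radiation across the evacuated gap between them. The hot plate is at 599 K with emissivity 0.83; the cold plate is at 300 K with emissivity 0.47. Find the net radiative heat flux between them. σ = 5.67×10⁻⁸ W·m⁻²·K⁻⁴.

q ≈ 2930 W/m²

For two infinite grey parallel plates, q = σ(T₁⁴ − T₂⁴)/(1/ε₁ + 1/ε₂ − 1).
T₁⁴ − T₂⁴ = 1.287×10¹¹ − 8.100×10⁹ = 1.206×10¹¹ K⁴.
1/ε₁ + 1/ε₂ − 1 = 1.205 + 2.128 − 1 = 2.332.
q = 5.67×10⁻⁸ × 1.206×10¹¹ / 2.332.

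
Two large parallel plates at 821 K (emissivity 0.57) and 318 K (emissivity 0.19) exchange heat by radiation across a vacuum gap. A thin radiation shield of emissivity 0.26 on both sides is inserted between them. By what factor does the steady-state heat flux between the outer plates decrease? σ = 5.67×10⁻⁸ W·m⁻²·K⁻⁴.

Without shield: q₀ = σΔ(T⁴)/(1/ε₁+1/ε₂−1) with denominator 6.018.
With shield the two gaps are in series; the resistances add: (1/ε₁+1/ε_s−1)+(1/ε_s+1/ε₂−1) = 4.601+8.109 = 12.71.
Heat-flux ratio q₀/q = 12.71/6.018.

factor ≈ 2.11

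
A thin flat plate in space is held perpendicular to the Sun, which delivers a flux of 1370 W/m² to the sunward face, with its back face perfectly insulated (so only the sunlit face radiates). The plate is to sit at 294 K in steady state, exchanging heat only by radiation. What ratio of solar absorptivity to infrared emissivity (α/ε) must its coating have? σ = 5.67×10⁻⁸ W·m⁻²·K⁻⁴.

Balance: αS·A = εσ·1A·T⁴ ⇒ α/ε = σT⁴/S.
α/ε = 5.67×10⁻⁸·(294)⁴/1370 = 5.67×10⁻⁸·7.471×10⁹/1370.

α/ε ≈ 0.309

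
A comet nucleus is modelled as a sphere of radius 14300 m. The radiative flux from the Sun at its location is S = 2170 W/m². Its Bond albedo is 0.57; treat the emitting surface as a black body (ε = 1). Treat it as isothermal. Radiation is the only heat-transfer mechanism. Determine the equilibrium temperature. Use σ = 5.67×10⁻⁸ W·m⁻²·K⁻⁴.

At equilibrium, absorbed power = emitted power.
Absorbing cross-section = πr² = 6.424×10⁸ m²; emitting surface = 4πr² = 2.570×10⁹ m² (ratio 4).
(1−a)S·A_cross = εσ·A_surf·T⁴  ⇒  T⁴ = (1−a)S/(4σ).
T⁴ = 0.430·2170/(4·5.67×10⁻⁸) = 4.114×10⁹ K⁴.
T = (4.114×10⁹)^(1/4).

T ≈ 253 K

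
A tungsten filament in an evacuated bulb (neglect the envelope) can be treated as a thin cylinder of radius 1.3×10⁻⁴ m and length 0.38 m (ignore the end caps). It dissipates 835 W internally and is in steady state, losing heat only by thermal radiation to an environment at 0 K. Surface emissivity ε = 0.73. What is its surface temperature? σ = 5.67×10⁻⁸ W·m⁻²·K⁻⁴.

T ≈ 2840 K

Steady state: internal power = radiated power, P = εσA T⁴.
Radiating area A = 2πrL = 3.104×10⁻⁴ m².
T⁴ = P/(εσA) = 835/(0.73·5.67×10⁻⁸·3.104×10⁻⁴) = 6.499×10¹³ K⁴.
T = (6.499×10¹³)^(1/4).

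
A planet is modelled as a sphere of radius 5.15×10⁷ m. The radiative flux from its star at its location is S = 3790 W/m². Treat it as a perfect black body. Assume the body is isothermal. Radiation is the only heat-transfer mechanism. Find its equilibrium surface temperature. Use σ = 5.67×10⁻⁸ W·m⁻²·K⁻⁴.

At equilibrium, absorbed power = emitted power.
Absorbing cross-section = πr² = 8.332×10¹⁵ m²; emitting surface = 4πr² = 3.333×10¹⁶ m² (ratio 4).
S·A_cross = εσ·A_surf·T⁴  ⇒  T⁴ = S/(4σ).
T⁴ = 1.00·3790/(4·5.67×10⁻⁸) = 1.671×10¹⁰ K⁴.
T = (1.671×10¹⁰)^(1/4).

T ≈ 360 K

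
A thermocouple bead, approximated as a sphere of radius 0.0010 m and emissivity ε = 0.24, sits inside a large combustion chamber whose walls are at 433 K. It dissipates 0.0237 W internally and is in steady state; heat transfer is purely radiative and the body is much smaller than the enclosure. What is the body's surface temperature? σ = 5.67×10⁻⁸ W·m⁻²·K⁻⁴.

T ≈ 646 K

For a small grey body in a large enclosure, net radiated power = εσA(T⁴ − T_w⁴).
Steady state: P = εσA(T⁴ − T_w⁴) with A = 4πr² = 1.257×10⁻⁵ m².
T⁴ = P/(εσA) + T_w⁴ = 0.0237/(0.24·5.67×10⁻⁸·1.257×10⁻⁵) + (433)⁴
    = 1.386×10¹¹ + 3.515×10¹⁰ = 1.737×10¹¹ K⁴.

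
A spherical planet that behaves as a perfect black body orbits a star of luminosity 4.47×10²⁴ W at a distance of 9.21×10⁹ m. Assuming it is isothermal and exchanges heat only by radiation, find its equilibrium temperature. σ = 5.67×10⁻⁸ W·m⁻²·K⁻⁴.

T ≈ 369 K

First find the stellar flux at distance d: S = L/(4πd²) = 4.47×10²⁴/(4π·(9.21×10⁹)²) = 4194 W/m².
For an isothermal sphere, absorbed (1−a)S·πr² = emitted σ·4πr²·T⁴, so T⁴ = (1−a)S/(4σ).
T⁴ = 1.00·4194/(4·5.67×10⁻⁸) = 1.849×10¹⁰ K⁴.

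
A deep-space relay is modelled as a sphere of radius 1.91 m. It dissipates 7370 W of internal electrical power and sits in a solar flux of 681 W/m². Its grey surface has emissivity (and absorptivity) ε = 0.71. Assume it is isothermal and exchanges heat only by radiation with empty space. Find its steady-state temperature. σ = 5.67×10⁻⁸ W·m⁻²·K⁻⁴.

At steady state, absorbed solar power + internal power = radiated power.
Absorbed: α·S·A_cross = 0.71·681·11.46 = 5541 W (cross-section πr²).
Total input = 5541 + 7370 = 12910 W.
Radiated: εσ·A_surf·T⁴ with A_surf = 4πr² = 45.84 m².
T⁴ = 12910/(0.71·5.67×10⁻⁸·45.84) = 6.996×10⁹ K⁴.

T ≈ 289 K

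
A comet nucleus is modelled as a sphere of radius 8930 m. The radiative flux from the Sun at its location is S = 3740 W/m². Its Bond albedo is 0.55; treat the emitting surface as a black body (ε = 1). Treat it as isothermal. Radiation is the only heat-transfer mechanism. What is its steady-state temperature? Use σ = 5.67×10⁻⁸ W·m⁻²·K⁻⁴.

At equilibrium, absorbed power = emitted power.
Absorbing cross-section = πr² = 2.505×10⁸ m²; emitting surface = 4πr² = 1.002×10⁹ m² (ratio 4).
(1−a)S·A_cross = εσ·A_surf·T⁴  ⇒  T⁴ = (1−a)S/(4σ).
T⁴ = 0.450·3740/(4·5.67×10⁻⁸) = 7.421×10⁹ K⁴.
T = (7.421×10⁹)^(1/4).

T ≈ 294 K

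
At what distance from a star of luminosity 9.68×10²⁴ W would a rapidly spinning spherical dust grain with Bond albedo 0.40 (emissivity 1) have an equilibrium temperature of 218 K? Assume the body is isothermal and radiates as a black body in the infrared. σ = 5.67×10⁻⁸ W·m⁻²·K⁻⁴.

d ≈ 3.00×10¹⁰ m

For an isothermal black-emitting sphere, (1−a)S·πr² = σ·4πr²·T⁴ ⇒ S = 4σT⁴/(1−a).
S = 4·5.67×10⁻⁸·(218)⁴/0.600 = 853.7 W/m².
Flux falls as S = L/(4πd²), so d = √(L/(4πS)) = √(9.68×10²⁴/(4π·853.7)).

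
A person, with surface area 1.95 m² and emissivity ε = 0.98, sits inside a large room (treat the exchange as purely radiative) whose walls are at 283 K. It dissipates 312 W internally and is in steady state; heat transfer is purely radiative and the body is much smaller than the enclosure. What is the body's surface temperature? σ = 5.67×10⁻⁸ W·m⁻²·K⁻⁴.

For a small grey body in a large enclosure, net radiated power = εσA(T⁴ − T_w⁴).
Steady state: P = εσA(T⁴ − T_w⁴) with A = 1.95 m².
T⁴ = P/(εσA) + T_w⁴ = 312/(0.98·5.67×10⁻⁸·1.950) + (283)⁴
    = 2.879×10⁹ + 6.414×10⁹ = 9.294×10⁹ K⁴.

T ≈ 310 K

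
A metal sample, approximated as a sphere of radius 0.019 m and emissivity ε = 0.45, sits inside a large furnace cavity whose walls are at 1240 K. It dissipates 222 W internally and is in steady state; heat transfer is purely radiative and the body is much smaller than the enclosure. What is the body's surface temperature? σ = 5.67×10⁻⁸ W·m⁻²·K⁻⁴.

T ≈ 1440 K

For a small grey body in a large enclosure, net radiated power = εσA(T⁴ − T_w⁴).
Steady state: P = εσA(T⁴ − T_w⁴) with A = 4πr² = 0.004536 m².
T⁴ = P/(εσA) + T_w⁴ = 222/(0.45·5.67×10⁻⁸·0.004536) + (1240)⁴
    = 1.918×10¹² + 2.364×10¹² = 4.282×10¹² K⁴.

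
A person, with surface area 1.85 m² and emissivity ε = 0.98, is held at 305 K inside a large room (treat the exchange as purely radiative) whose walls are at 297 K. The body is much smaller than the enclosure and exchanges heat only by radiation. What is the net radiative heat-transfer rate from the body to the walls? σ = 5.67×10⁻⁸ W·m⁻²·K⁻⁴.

For a small grey body in a large enclosure: P_net = εσA(T_body⁴ − T_wall⁴).
A = 1.85 m²; T_body⁴ − T_wall⁴ = 8.654×10⁹ − 7.781×10⁹ = 8.728×10⁸ K⁴.
|P_net| = 0.98·5.67×10⁻⁸·1.850·8.728×10⁸.

P_net ≈ 89.7 W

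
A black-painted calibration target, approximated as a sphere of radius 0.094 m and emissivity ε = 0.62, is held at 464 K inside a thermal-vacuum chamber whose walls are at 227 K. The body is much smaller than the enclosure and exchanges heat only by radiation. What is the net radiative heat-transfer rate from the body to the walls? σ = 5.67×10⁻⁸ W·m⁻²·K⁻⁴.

For a small grey body in a large enclosure: P_net = εσA(T_body⁴ − T_wall⁴).
A = 4πr² = 0.1110 m²; T_body⁴ − T_wall⁴ = 4.635×10¹⁰ − 2.655×10⁹ = 4.370×10¹⁰ K⁴.
|P_net| = 0.62·5.67×10⁻⁸·0.1110·4.370×10¹⁰.

P_net ≈ 171 W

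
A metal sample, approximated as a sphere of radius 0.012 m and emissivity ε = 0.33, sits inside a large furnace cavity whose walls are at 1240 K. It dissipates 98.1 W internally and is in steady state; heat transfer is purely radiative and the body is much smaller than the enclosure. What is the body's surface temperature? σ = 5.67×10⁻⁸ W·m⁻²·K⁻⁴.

T ≈ 1510 K

For a small grey body in a large enclosure, net radiated power = εσA(T⁴ − T_w⁴).
Steady state: P = εσA(T⁴ − T_w⁴) with A = 4πr² = 0.001810 m².
T⁴ = P/(εσA) + T_w⁴ = 98.1/(0.33·5.67×10⁻⁸·0.001810) + (1240)⁴
    = 2.897×10¹² + 2.364×10¹² = 5.262×10¹² K⁴.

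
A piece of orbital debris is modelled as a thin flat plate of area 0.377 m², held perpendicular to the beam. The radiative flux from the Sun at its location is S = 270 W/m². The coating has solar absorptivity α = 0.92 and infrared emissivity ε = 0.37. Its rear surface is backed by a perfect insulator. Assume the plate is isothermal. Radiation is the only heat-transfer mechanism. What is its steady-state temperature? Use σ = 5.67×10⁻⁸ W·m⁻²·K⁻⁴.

At equilibrium, absorbed power = emitted power.
Absorbing cross-section = A = 0.3770 m²; emitting surface = A = 0.3770 m² (ratio 1).
αS·A_cross = εσ·A_surf·T⁴  ⇒  T⁴ = αS/(ε·1σ).
T⁴ = 0.920·270/(0.37·1·5.67×10⁻⁸) = 1.184×10¹⁰ K⁴.
T = (1.184×10¹⁰)^(1/4).

T ≈ 330 K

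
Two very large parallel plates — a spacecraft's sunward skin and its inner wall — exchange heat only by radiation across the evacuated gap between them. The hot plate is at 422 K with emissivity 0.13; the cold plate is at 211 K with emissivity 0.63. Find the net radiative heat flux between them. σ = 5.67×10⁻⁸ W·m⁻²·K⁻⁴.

q ≈ 204 W/m²

For two infinite grey parallel plates, q = σ(T₁⁴ − T₂⁴)/(1/ε₁ + 1/ε₂ − 1).
T₁⁴ − T₂⁴ = 3.171×10¹⁰ − 1.982×10⁹ = 2.973×10¹⁰ K⁴.
1/ε₁ + 1/ε₂ − 1 = 7.692 + 1.587 − 1 = 8.280.
q = 5.67×10⁻⁸ × 2.973×10¹⁰ / 8.280.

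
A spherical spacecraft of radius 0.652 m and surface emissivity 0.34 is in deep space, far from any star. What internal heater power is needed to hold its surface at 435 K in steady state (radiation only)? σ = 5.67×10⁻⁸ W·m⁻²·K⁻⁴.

P = εσ·4πr²·T⁴.
4πr² = 5.342 m²; T⁴ = 3.581×10¹⁰ K⁴.
P = 0.34·5.67×10⁻⁸·5.342·3.581×10¹⁰.

P ≈ 3690 W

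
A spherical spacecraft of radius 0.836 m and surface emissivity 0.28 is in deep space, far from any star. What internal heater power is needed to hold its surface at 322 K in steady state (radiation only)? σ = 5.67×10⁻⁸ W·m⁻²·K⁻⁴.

P ≈ 1500 W

P = εσ·4πr²·T⁴.
4πr² = 8.783 m²; T⁴ = 1.075×10¹⁰ K⁴.
P = 0.28·5.67×10⁻⁸·8.783·1.075×10¹⁰.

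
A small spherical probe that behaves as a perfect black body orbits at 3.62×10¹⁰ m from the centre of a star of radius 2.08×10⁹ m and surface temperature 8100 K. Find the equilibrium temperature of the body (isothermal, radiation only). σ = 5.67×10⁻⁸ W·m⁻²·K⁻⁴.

The star's surface emits σT_*⁴; at distance d the flux is S = σT_*⁴(R_*/d)².
S = 5.67×10⁻⁸·(8100)⁴·(2.08×10⁹/3.62×10¹⁰)² = 8.058×10⁵ W/m².
For an isothermal sphere T⁴ = (1−a)S/(4σ) = 3.553×10¹² K⁴.

T ≈ 1370 K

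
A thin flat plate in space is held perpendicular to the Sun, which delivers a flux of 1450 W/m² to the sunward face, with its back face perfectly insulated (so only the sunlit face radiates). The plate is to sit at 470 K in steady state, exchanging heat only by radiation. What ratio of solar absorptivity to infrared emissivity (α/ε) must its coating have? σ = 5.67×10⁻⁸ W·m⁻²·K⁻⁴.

α/ε ≈ 1.91

Balance: αS·A = εσ·1A·T⁴ ⇒ α/ε = σT⁴/S.
α/ε = 5.67×10⁻⁸·(470)⁴/1450 = 5.67×10⁻⁸·4.880×10¹⁰/1450.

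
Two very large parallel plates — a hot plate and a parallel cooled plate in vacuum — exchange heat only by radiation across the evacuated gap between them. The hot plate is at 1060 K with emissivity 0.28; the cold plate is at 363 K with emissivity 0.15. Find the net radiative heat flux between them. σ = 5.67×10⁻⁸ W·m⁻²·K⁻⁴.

q ≈ 7640 W/m²

For two infinite grey parallel plates, q = σ(T₁⁴ − T₂⁴)/(1/ε₁ + 1/ε₂ − 1).
T₁⁴ − T₂⁴ = 1.262×10¹² − 1.736×10¹⁰ = 1.245×10¹² K⁴.
1/ε₁ + 1/ε₂ − 1 = 3.571 + 6.667 − 1 = 9.238.
q = 5.67×10⁻⁸ × 1.245×10¹² / 9.238.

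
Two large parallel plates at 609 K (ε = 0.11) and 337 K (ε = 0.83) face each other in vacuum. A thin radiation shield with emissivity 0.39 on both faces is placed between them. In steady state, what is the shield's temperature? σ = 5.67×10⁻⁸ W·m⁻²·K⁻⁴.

In steady state the net flux on the hot side equals that on the cold side.
σ(T₁⁴−T_s⁴)/D₁ = σ(T_s⁴−T₂⁴)/D₂, with D₁ = 1/ε₁+1/ε_s−1 = 10.66, D₂ = 1/ε_s+1/ε₂−1 = 2.769.
Solve for T_s⁴: T_s⁴ = (D₂·T₁⁴ + D₁·T₂⁴)/(D₁+D₂) = 3.861×10¹⁰ K⁴.

T_s ≈ 443 K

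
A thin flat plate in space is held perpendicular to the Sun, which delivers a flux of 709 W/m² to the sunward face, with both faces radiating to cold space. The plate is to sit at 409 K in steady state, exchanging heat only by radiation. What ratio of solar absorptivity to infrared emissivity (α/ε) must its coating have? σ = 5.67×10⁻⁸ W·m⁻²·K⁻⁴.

Balance: αS·A = εσ·2A·T⁴ ⇒ α/ε = 2σT⁴/S.
α/ε = 2·5.67×10⁻⁸·(409)⁴/709 = 2·5.67×10⁻⁸·2.798×10¹⁰/709.

α/ε ≈ 4.48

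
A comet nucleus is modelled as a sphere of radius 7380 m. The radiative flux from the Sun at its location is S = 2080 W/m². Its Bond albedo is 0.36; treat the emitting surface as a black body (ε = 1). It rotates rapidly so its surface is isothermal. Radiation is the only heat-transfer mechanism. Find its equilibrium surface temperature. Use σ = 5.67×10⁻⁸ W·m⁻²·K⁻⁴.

T ≈ 277 K

At equilibrium, absorbed power = emitted power.
Absorbing cross-section = πr² = 1.711×10⁸ m²; emitting surface = 4πr² = 6.844×10⁸ m² (ratio 4).
(1−a)S·A_cross = εσ·A_surf·T⁴  ⇒  T⁴ = (1−a)S/(4σ).
T⁴ = 0.640·2080/(4·5.67×10⁻⁸) = 5.869×10⁹ K⁴.
T = (5.869×10⁹)^(1/4).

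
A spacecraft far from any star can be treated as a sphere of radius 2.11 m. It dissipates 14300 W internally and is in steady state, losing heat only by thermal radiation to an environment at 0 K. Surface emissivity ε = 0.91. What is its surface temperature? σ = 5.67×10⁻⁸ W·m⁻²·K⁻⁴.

Steady state: internal power = radiated power, P = εσA T⁴.
Radiating area A = 4πr² = 55.95 m².
T⁴ = P/(εσA) = 14300/(0.91·5.67×10⁻⁸·55.95) = 4.954×10⁹ K⁴.
T = (4.954×10⁹)^(1/4).

T ≈ 265 K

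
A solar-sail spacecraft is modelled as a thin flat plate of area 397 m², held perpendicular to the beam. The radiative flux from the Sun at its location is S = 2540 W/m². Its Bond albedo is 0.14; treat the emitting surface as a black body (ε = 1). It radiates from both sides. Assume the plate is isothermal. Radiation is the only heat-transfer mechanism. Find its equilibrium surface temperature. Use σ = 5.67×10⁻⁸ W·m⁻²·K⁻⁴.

T ≈ 373 K

At equilibrium, absorbed power = emitted power.
Absorbing cross-section = A = 397.0 m²; emitting surface = 2A = 794.0 m² (ratio 2).
(1−a)S·A_cross = εσ·A_surf·T⁴  ⇒  T⁴ = (1−a)S/(2σ).
T⁴ = 0.860·2540/(2·5.67×10⁻⁸) = 1.926×10¹⁰ K⁴.
T = (1.926×10¹⁰)^(1/4).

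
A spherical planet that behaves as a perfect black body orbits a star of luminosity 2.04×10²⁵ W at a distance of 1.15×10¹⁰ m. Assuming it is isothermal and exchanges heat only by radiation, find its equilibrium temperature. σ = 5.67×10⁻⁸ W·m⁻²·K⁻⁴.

T ≈ 482 K

First find the stellar flux at distance d: S = L/(4πd²) = 2.04×10²⁵/(4π·(1.15×10¹⁰)²) = 12280 W/m².
For an isothermal sphere, absorbed (1−a)S·πr² = emitted σ·4πr²·T⁴, so T⁴ = (1−a)S/(4σ).
T⁴ = 1.00·12280/(4·5.67×10⁻⁸) = 5.412×10¹⁰ K⁴.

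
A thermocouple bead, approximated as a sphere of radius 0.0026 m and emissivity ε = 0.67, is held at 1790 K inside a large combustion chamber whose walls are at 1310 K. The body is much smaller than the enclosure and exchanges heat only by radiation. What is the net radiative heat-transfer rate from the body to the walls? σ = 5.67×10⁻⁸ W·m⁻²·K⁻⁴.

P_net ≈ 23.6 W

For a small grey body in a large enclosure: P_net = εσA(T_body⁴ − T_wall⁴).
A = 4πr² = 8.495×10⁻⁵ m²; T_body⁴ − T_wall⁴ = 1.027×10¹³ − 2.945×10¹² = 7.321×10¹² K⁴.
|P_net| = 0.67·5.67×10⁻⁸·8.495×10⁻⁵·7.321×10¹².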